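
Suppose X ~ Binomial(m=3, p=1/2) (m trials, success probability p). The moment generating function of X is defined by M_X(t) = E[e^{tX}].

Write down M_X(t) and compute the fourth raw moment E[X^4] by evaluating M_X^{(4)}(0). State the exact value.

E[X^4] = M^(4)(0) = 33/2

M_X(t) = (e^(t)/2 + 1/2)^3
M^(4)(t) = 81*e^(3*t)/8 + 6*e^(2*t) + 3*e^(t)/8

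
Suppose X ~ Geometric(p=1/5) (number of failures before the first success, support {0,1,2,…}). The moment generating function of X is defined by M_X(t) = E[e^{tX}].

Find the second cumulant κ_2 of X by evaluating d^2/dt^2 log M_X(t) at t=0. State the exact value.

κ_2 = K^(2)(0) = 20

M_X(t) = 1/(5*(1 - 4*e^(t)/5))
K_X(t) = log M_X(t) = -log(1 - 4*e^(t)/5) - log(5)
K^(2)(t) = 20*e^(t)/(16*e^(2*t) - 40*e^(t) + 25)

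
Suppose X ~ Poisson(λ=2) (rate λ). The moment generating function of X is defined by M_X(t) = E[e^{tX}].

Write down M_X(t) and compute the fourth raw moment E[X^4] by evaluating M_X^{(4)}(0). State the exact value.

M_X(t) = e^(2*e^(t) - 2)
M^(4)(t) = (16*e^(4*t)*e^(2*e^(t)) + 48*e^(3*t)*e^(2*e^(t)) + 28*e^(2*t)*e^(2*e^(t)) + 2*e^(t)*e^(2*e^(t)))*e^(-2)

E[X^4] = M^(4)(0) = 94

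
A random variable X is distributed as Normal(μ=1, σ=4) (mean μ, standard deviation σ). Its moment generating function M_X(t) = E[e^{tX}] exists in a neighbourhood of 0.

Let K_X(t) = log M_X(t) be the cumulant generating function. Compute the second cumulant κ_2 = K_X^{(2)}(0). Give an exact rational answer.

M_X(t) = e^(8*t^2 + t)
K_X(t) = log M_X(t) = 8*t^2 + t
K^(2)(t) = 16

κ_2 = K^(2)(0) = 16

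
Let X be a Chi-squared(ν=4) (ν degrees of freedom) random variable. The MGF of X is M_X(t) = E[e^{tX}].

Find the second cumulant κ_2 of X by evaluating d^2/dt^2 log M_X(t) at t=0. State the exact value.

κ_2 = K′′(0) = 8

M_X(t) = (1 - 2*t)^(-2)
K_X(t) = log M_X(t) = -2*log(1 - 2*t)
K′(t) = -4/(2*t - 1)
K′′(t) = 8/(4*t^2 - 4*t + 1)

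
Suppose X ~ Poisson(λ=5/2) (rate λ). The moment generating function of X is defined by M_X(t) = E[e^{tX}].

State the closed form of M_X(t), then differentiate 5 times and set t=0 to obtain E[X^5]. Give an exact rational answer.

E[X^5] = M′′′′′(0) = 31205/32

M_X(t) = e^(5*e^(t)/2 - 5/2)
M′(t) = 5*e^(-5/2)*e^(t)*e^(5*e^(t)/2)/2
M′′(t) = (25*e^(2*t)*e^(5*e^(t)/2) + 10*e^(t)*e^(5*e^(t)/2))*e^(-5/2)/4
M′′′(t) = (125*e^(3*t)*e^(5*e^(t)/2) + 150*e^(2*t)*e^(5*e^(t)/2) + 20*e^(t)*e^(5*e^(t)/2))*e^(-5/2)/8
M′′′′(t) = (625*e^(4*t)*e^(5*e^(t)/2) + 1500*e^(3*t)*e^(5*e^(t)/2) + 700*e^(2*t)*e^(5*e^(t)/2) + 40*e^(t)*e^(5*e^(t)/2))*e^(-5/2)/16
M′′′′′(t) = (3125*e^(5*t)*e^(5*e^(t)/2) + 12500*e^(4*t)*e^(5*e^(t)/2) + 12500*e^(3*t)*e^(5*e^(t)/2) + 3000*e^(2*t)*e^(5*e^(t)/2) + 80*e^(t)*e^(5*e^(t)/2))*e^(-5/2)/32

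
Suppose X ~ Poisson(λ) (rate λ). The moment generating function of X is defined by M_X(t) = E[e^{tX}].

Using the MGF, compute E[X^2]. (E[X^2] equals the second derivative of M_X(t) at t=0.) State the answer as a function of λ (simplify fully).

E[X^2] = M′′(0) = λ*(λ + 1)

M_X(t) = e^(λ*(e^(t) - 1))
M′(t) = λ*e^(-λ)*e^(t)*e^(λ*e^(t))
M′′(t) = (λ^2*e^(2*t)*e^(λ*e^(t)) + λ*e^(t)*e^(λ*e^(t)))*e^(-λ)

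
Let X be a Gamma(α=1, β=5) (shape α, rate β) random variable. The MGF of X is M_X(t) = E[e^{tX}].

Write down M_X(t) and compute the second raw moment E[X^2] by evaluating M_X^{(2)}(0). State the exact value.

M_X(t) = 5/(5 - t)
M′(t) = 5/(t^2 - 10*t + 25)
M′′(t) = -10/(t^3 - 15*t^2 + 75*t - 125)

E[X^2] = M′′(0) = 2/25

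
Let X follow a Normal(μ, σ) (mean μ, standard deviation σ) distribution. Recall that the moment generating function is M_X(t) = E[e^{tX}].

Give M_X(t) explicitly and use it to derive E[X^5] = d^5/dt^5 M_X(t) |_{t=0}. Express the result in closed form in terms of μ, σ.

E[X^5] = M′′′′′(0) = μ*(μ^4 + 10*μ^2*σ^2 + 15*σ^4)

M_X(t) = e^(μ*t + σ^2*t^2/2)
M′(t) = μ*e^(μ*t)*e^(σ^2*t^2/2) + σ^2*t*e^(μ*t)*e^(σ^2*t^2/2)
M′′(t) = μ^2*e^(μ*t)*e^(σ^2*t^2/2) + 2*μ*σ^2*t*e^(μ*t)*e^(σ^2*t^2/2) + σ^4*t^2*e^(μ*t)*e^(σ^2*t^2/2) + σ^2*e^(μ*t)*e^(σ^2*t^2/2)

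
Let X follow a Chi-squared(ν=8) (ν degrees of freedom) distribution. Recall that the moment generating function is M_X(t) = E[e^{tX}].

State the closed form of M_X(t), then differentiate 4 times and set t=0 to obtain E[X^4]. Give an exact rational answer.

M_X(t) = (1 - 2*t)^(-4)
M^(4)(t) = 13440/(256*t^8 - 1024*t^7 + 1792*t^6 - 1792*t^5 + 1120*t^4 - 448*t^3 + 112*t^2 - 16*t + 1)

E[X^4] = M^(4)(0) = 13440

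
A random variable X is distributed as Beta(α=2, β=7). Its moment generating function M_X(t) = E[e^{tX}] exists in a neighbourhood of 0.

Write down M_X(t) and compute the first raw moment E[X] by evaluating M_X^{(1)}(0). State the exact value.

M_X(t) = ₁F₁(2; 9; t)
dM/dt = 2*₁F₁(3; 10; t)/9

E[X] = dM/dt |_{t=0} = 2/9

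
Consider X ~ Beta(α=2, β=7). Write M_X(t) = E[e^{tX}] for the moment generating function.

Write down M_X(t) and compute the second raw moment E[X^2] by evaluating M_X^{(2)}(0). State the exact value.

M_X(t) = ₁F₁(2; 9; t)
M′(t) = 2*₁F₁(3; 10; t)/9
M′′(t) = ₁F₁(4; 11; t)/15

E[X^2] = M′′(0) = 1/15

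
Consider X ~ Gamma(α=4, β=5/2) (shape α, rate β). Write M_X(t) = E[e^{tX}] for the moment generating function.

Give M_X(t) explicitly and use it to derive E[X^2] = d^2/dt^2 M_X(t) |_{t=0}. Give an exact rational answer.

E[X^2] = d^2M/dt^2 |_{t=0} = 16/5

M_X(t) = 625/(16*(5/2 - t)^4)
dM/dt = -5000/(32*t^5 - 400*t^4 + 2000*t^3 - 5000*t^2 + 6250*t - 3125)
d^2M/dt^2 = 50000/(64*t^6 - 960*t^5 + 6000*t^4 - 20000*t^3 + 37500*t^2 - 37500*t + 15625)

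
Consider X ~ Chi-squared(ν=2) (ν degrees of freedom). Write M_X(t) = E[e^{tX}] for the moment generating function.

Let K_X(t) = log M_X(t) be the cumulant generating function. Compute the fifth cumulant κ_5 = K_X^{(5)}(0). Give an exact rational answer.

M_X(t) = 1/(1 - 2*t)
K_X(t) = log M_X(t) = -log(1 - 2*t)
D^5[K](t) = -768/(32*t^5 - 80*t^4 + 80*t^3 - 40*t^2 + 10*t - 1)

κ_5 = D^5[K](0) = 768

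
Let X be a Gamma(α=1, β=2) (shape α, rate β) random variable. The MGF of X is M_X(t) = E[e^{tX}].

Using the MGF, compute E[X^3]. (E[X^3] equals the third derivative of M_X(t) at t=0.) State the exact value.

M_X(t) = 2/(2 - t)
M^(3)(t) = 12/(t^4 - 8*t^3 + 24*t^2 - 32*t + 16)

E[X^3] = M^(3)(0) = 3/4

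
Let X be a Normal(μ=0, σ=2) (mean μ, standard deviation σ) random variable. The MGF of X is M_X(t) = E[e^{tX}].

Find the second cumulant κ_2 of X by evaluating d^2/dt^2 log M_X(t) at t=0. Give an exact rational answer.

κ_2 = D^2[K](0) = 4

M_X(t) = e^(2*t^2)
K_X(t) = log M_X(t) = 2*t^2
D^2[K](t) = 4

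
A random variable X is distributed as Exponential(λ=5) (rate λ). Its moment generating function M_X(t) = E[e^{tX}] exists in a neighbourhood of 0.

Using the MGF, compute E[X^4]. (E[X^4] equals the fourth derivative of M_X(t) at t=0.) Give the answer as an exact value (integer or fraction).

M_X(t) = 5/(5 - t)
M′(t) = 5/(t^2 - 10*t + 25)
M′′(t) = -10/(t^3 - 15*t^2 + 75*t - 125)
M′′′(t) = 30/(t^4 - 20*t^3 + 150*t^2 - 500*t + 625)
M′′′′(t) = -120/(t^5 - 25*t^4 + 250*t^3 - 1250*t^2 + 3125*t - 3125)

E[X^4] = M′′′′(0) = 24/625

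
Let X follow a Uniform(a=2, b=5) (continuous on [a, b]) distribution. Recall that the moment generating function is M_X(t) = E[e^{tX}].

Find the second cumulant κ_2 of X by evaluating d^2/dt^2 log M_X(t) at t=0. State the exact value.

κ_2 = K^(2)(0) = 3/4

M_X(t) = (e^(5*t) - e^(2*t))/(3*t)
K_X(t) = log M_X(t) = -log(t) + log(e^(5*t) - e^(2*t)) - log(3)
K^(2)(t) = (-9*t^2*e^(3*t) + e^(6*t) - 2*e^(3*t) + 1)/(t^2*e^(6*t) - 2*t^2*e^(3*t) + t^2)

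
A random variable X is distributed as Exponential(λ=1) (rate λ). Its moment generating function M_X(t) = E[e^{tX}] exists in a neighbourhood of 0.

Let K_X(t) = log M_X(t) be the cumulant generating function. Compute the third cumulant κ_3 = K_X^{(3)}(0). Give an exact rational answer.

κ_3 = K′′′(0) = 2

M_X(t) = 1/(1 - t)
K_X(t) = log M_X(t) = -log(1 - t)
K′(t) = -1/(t - 1)
K′′(t) = 1/(t^2 - 2*t + 1)
K′′′(t) = -2/(t^3 - 3*t^2 + 3*t - 1)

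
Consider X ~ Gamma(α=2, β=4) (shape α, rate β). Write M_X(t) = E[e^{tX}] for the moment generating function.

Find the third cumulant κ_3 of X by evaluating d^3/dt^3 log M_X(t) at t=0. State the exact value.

M_X(t) = 16/(4 - t)^2
K_X(t) = log M_X(t) = -2*log(4 - t) + 4*log(2)
K^(3)(t) = -4/(t^3 - 12*t^2 + 48*t - 64)

κ_3 = K^(3)(0) = 1/16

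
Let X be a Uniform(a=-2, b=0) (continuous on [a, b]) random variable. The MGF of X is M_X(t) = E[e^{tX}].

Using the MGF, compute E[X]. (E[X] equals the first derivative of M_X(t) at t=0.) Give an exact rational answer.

M_X(t) = (1 - e^(-2*t))/(2*t)
M′(t) = (2*t - e^(2*t) + 1)*e^(-2*t)/(2*t^2)

E[X] = M′(0) = -1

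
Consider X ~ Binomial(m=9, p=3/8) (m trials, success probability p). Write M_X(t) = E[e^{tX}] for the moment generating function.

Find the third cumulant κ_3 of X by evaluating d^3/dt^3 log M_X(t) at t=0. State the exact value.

M_X(t) = (3*e^(t)/8 + 5/8)^9
K_X(t) = log M_X(t) = 9*log(3*e^(t)/8 + 5/8)
K′(t) = 27*e^(t)/(3*e^(t) + 5)
K′′(t) = 135*e^(t)/(9*e^(2*t) + 30*e^(t) + 25)
K′′′(t) = (-405*e^(2*t) + 675*e^(t))/(27*e^(3*t) + 135*e^(2*t) + 225*e^(t) + 125)

κ_3 = K′′′(0) = 135/256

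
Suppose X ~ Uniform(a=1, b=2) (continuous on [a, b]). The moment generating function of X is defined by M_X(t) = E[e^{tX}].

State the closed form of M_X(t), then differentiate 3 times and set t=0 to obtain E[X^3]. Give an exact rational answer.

M_X(t) = (e^(2*t) - e^(t))/t
M^(3)(t) = (8*t^3*e^(2*t) - t^3*e^(t) - 12*t^2*e^(2*t) + 3*t^2*e^(t) + 12*t*e^(2*t) - 6*t*e^(t) - 6*e^(2*t) + 6*e^(t))/t^4

E[X^3] = M^(3)(0) = 15/4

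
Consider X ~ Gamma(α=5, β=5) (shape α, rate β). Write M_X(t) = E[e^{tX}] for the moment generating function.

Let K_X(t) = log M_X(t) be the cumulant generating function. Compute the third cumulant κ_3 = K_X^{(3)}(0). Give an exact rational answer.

κ_3 = D^3[K](0) = 2/25

M_X(t) = 3125/(5 - t)^5
K_X(t) = log M_X(t) = -5*log(5 - t) + 5*log(5)
D^3[K](t) = -10/(t^3 - 15*t^2 + 75*t - 125)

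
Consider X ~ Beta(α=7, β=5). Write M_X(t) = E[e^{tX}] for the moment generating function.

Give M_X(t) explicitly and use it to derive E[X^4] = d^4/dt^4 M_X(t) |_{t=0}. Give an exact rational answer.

E[X^4] = M^(4)(0) = 2/13

M_X(t) = ₁F₁(7; 12; t)
M^(4)(t) = 2*₁F₁(11; 16; t)/13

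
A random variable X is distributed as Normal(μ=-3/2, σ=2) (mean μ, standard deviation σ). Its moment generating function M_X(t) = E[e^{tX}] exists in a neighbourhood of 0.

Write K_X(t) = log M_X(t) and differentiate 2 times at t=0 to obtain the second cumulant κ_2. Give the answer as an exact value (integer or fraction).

M_X(t) = e^(2*t^2 - 3*t/2)
K_X(t) = log M_X(t) = 2*t^2 - 3*t/2
dK/dt = 4*t - 3/2
d^2K/dt^2 = 4

κ_2 = d^2K/dt^2 |_{t=0} = 4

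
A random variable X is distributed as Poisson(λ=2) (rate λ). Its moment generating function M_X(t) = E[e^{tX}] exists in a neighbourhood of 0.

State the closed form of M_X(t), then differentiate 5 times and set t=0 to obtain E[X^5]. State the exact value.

M_X(t) = e^(2*e^(t) - 2)
M′(t) = 2*e^(-2)*e^(t)*e^(2*e^(t))
M′′(t) = (4*e^(2*t)*e^(2*e^(t)) + 2*e^(t)*e^(2*e^(t)))*e^(-2)
M′′′(t) = (8*e^(3*t)*e^(2*e^(t)) + 12*e^(2*t)*e^(2*e^(t)) + 2*e^(t)*e^(2*e^(t)))*e^(-2)
M′′′′(t) = (16*e^(4*t)*e^(2*e^(t)) + 48*e^(3*t)*e^(2*e^(t)) + 28*e^(2*t)*e^(2*e^(t)) + 2*e^(t)*e^(2*e^(t)))*e^(-2)
M′′′′′(t) = (32*e^(5*t)*e^(2*e^(t)) + 160*e^(4*t)*e^(2*e^(t)) + 200*e^(3*t)*e^(2*e^(t)) + 60*e^(2*t)*e^(2*e^(t)) + 2*e^(t)*e^(2*e^(t)))*e^(-2)

E[X^5] = M′′′′′(0) = 454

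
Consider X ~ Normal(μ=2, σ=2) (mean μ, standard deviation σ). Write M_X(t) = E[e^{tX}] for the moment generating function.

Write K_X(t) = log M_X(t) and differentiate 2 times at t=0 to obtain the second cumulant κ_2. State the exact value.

κ_2 = D^2[K](0) = 4

M_X(t) = e^(2*t^2 + 2*t)
K_X(t) = log M_X(t) = 2*t^2 + 2*t
D^2[K](t) = 4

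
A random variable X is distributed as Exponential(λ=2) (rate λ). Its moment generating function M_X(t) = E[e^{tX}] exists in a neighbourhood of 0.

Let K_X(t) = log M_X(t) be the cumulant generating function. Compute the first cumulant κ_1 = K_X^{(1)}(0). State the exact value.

M_X(t) = 2/(2 - t)
K_X(t) = log M_X(t) = -log(2 - t) + log(2)
K′(t) = -1/(t - 2)

κ_1 = K′(0) = 1/2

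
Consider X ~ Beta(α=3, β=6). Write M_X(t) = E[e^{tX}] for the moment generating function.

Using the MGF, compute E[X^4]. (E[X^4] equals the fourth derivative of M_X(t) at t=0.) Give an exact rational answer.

M_X(t) = ₁F₁(3; 9; t)
dM/dt = ₁F₁(4; 10; t)/3
d^2M/dt^2 = 2*₁F₁(5; 11; t)/15
d^3M/dt^3 = 2*₁F₁(6; 12; t)/33
d^4M/dt^4 = ₁F₁(7; 13; t)/33

E[X^4] = d^4M/dt^4 |_{t=0} = 1/33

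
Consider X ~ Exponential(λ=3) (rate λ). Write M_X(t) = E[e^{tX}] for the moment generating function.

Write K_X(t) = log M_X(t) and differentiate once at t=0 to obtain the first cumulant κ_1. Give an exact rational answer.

κ_1 = K′(0) = 1/3

M_X(t) = 3/(3 - t)
K_X(t) = log M_X(t) = -log(3 - t) + log(3)
K′(t) = -1/(t - 3)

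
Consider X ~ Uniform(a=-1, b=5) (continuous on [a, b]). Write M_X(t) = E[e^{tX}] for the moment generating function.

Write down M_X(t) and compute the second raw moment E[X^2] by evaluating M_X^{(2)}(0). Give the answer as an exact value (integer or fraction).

M_X(t) = (e^(5*t) - e^(-t))/(6*t)
M′(t) = (5*t*e^(6*t) + t - e^(6*t) + 1)*e^(-t)/(6*t^2)
M′′(t) = (25*t^2*e^(6*t) - t^2 - 10*t*e^(6*t) - 2*t + 2*e^(6*t) - 2)*e^(-t)/(6*t^3)

E[X^2] = M′′(0) = 7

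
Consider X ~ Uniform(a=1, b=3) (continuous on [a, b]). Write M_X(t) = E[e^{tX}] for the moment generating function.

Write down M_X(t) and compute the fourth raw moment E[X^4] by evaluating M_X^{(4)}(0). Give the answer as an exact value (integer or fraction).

E[X^4] = d^4M/dt^4 |_{t=0} = 121/5

M_X(t) = (e^(3*t) - e^(t))/(2*t)
dM/dt = (3*t*e^(3*t) - t*e^(t) - e^(3*t) + e^(t))/(2*t^2)
d^2M/dt^2 = (9*t^2*e^(3*t) - t^2*e^(t) - 6*t*e^(3*t) + 2*t*e^(t) + 2*e^(3*t) - 2*e^(t))/(2*t^3)
d^3M/dt^3 = (27*t^3*e^(3*t) - t^3*e^(t) - 27*t^2*e^(3*t) + 3*t^2*e^(t) + 18*t*e^(3*t) - 6*t*e^(t) - 6*e^(3*t) + 6*e^(t))/(2*t^4)
d^4M/dt^4 = (81*t^4*e^(3*t) - t^4*e^(t) - 108*t^3*e^(3*t) + 4*t^3*e^(t) + 108*t^2*e^(3*t) - 12*t^2*e^(t) - 72*t*e^(3*t) + 24*t*e^(t) + 24*e^(3*t) - 24*e^(t))/(2*t^5)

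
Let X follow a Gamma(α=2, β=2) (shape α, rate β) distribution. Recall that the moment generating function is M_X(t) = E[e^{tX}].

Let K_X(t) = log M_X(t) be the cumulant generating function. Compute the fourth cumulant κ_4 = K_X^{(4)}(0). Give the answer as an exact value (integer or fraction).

M_X(t) = 4/(2 - t)^2
K_X(t) = log M_X(t) = -2*log(2 - t) + 2*log(2)
dK/dt = -2/(t - 2)
d^2K/dt^2 = 2/(t^2 - 4*t + 4)
d^3K/dt^3 = -4/(t^3 - 6*t^2 + 12*t - 8)
d^4K/dt^4 = 12/(t^4 - 8*t^3 + 24*t^2 - 32*t + 16)

κ_4 = d^4K/dt^4 |_{t=0} = 3/4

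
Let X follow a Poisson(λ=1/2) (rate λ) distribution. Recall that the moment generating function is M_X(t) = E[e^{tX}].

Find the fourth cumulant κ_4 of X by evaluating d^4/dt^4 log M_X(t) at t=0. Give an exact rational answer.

M_X(t) = e^(e^(t)/2 - 1/2)
K_X(t) = log M_X(t) = e^(t)/2 - 1/2
K^(4)(t) = e^(t)/2

κ_4 = K^(4)(0) = 1/2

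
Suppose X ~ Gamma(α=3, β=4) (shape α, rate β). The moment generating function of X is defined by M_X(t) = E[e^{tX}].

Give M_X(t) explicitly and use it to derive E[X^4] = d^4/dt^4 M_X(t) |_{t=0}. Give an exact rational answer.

E[X^4] = M^(4)(0) = 45/32

M_X(t) = 64/(4 - t)^3
M^(4)(t) = -23040/(t^7 - 28*t^6 + 336*t^5 - 2240*t^4 + 8960*t^3 - 21504*t^2 + 28672*t - 16384)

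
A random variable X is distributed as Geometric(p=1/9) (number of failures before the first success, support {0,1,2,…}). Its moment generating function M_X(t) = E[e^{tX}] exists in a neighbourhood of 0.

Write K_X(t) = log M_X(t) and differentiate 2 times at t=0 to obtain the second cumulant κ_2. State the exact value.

κ_2 = K′′(0) = 72

M_X(t) = 1/(9*(1 - 8*e^(t)/9))
K_X(t) = log M_X(t) = -log(1 - 8*e^(t)/9) - 2*log(3)
K′(t) = -8*e^(t)/(8*e^(t) - 9)
K′′(t) = 72*e^(t)/(64*e^(2*t) - 144*e^(t) + 81)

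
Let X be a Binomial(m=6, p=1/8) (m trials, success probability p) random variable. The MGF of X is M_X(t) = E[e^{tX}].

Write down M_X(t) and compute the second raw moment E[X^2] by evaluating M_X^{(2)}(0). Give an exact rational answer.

M_X(t) = (e^(t)/8 + 7/8)^6
M′(t) = 3*e^(6*t)/131072 + 105*e^(5*t)/131072 + 735*e^(4*t)/65536 + 5145*e^(3*t)/65536 + 36015*e^(2*t)/131072 + 50421*e^(t)/131072
M′′(t) = 9*e^(6*t)/65536 + 525*e^(5*t)/131072 + 735*e^(4*t)/16384 + 15435*e^(3*t)/65536 + 36015*e^(2*t)/65536 + 50421*e^(t)/131072

E[X^2] = M′′(0) = 39/32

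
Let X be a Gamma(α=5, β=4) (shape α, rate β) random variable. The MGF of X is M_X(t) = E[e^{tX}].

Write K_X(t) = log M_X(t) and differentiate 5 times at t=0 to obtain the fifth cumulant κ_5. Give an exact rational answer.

κ_5 = d^5K/dt^5 |_{t=0} = 15/128

M_X(t) = 1024/(4 - t)^5
K_X(t) = log M_X(t) = -5*log(4 - t) + 10*log(2)
dK/dt = -5/(t - 4)
d^2K/dt^2 = 5/(t^2 - 8*t + 16)
d^3K/dt^3 = -10/(t^3 - 12*t^2 + 48*t - 64)
d^4K/dt^4 = 30/(t^4 - 16*t^3 + 96*t^2 - 256*t + 256)
d^5K/dt^5 = -120/(t^5 - 20*t^4 + 160*t^3 - 640*t^2 + 1280*t - 1024)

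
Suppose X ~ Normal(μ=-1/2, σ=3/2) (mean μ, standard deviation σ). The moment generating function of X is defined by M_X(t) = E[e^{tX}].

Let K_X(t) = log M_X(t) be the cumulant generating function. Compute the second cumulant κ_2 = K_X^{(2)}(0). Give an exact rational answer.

κ_2 = K^(2)(0) = 9/4

M_X(t) = e^(9*t^2/8 - t/2)
K_X(t) = log M_X(t) = 9*t^2/8 - t/2
K^(2)(t) = 9/4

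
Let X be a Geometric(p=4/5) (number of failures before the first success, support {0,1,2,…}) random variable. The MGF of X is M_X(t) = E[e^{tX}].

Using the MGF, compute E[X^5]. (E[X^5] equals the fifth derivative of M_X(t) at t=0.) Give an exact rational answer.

M_X(t) = 4/(5*(1 - e^(t)/5))
M^(5)(t) = (4*e^(5*t) + 520*e^(4*t) + 6600*e^(3*t) + 13000*e^(2*t) + 2500*e^(t))/(e^(6*t) - 30*e^(5*t) + 375*e^(4*t) - 2500*e^(3*t) + 9375*e^(2*t) - 18750*e^(t) + 15625)

E[X^5] = M^(5)(0) = 707/128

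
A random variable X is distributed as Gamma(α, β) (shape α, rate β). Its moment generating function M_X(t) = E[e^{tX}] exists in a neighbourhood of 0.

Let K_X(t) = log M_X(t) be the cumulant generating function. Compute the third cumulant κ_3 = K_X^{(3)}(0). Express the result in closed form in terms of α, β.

κ_3 = K^(3)(0) = 2*α/β^3

M_X(t) = (β/(β - t))^α
K_X(t) = log M_X(t) = α*(log(β) - log(β - t))
K^(3)(t) = -2*α/(-β^3 + 3*β^2*t - 3*β*t^2 + t^3)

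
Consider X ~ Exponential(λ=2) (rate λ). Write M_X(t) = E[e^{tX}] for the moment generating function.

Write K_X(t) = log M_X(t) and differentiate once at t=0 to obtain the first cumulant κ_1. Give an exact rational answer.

M_X(t) = 2/(2 - t)
K_X(t) = log M_X(t) = -log(2 - t) + log(2)
D[K](t) = -1/(t - 2)

κ_1 = D[K](0) = 1/2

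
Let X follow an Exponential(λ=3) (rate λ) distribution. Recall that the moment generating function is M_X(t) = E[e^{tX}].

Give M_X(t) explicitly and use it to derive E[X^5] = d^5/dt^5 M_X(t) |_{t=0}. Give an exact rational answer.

E[X^5] = M′′′′′(0) = 40/81

M_X(t) = 3/(3 - t)
M′(t) = 3/(t^2 - 6*t + 9)
M′′(t) = -6/(t^3 - 9*t^2 + 27*t - 27)
M′′′(t) = 18/(t^4 - 12*t^3 + 54*t^2 - 108*t + 81)
M′′′′(t) = -72/(t^5 - 15*t^4 + 90*t^3 - 270*t^2 + 405*t - 243)
M′′′′′(t) = 360/(t^6 - 18*t^5 + 135*t^4 - 540*t^3 + 1215*t^2 - 1458*t + 729)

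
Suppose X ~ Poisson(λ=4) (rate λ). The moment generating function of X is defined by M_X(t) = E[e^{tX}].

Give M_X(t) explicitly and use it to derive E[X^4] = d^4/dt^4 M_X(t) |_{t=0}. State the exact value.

M_X(t) = e^(4*e^(t) - 4)
dM/dt = 4*e^(-4)*e^(t)*e^(4*e^(t))
d^2M/dt^2 = (16*e^(2*t)*e^(4*e^(t)) + 4*e^(t)*e^(4*e^(t)))*e^(-4)
d^3M/dt^3 = (64*e^(3*t)*e^(4*e^(t)) + 48*e^(2*t)*e^(4*e^(t)) + 4*e^(t)*e^(4*e^(t)))*e^(-4)
d^4M/dt^4 = (256*e^(4*t)*e^(4*e^(t)) + 384*e^(3*t)*e^(4*e^(t)) + 112*e^(2*t)*e^(4*e^(t)) + 4*e^(t)*e^(4*e^(t)))*e^(-4)

E[X^4] = d^4M/dt^4 |_{t=0} = 756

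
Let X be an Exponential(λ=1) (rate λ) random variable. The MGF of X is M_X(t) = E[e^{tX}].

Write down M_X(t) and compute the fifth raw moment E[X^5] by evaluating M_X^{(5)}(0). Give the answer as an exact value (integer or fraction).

E[X^5] = d^5M/dt^5 |_{t=0} = 120

M_X(t) = 1/(1 - t)
dM/dt = 1/(t^2 - 2*t + 1)
d^2M/dt^2 = -2/(t^3 - 3*t^2 + 3*t - 1)
d^3M/dt^3 = 6/(t^4 - 4*t^3 + 6*t^2 - 4*t + 1)
d^4M/dt^4 = -24/(t^5 - 5*t^4 + 10*t^3 - 10*t^2 + 5*t - 1)
d^5M/dt^5 = 120/(t^6 - 6*t^5 + 15*t^4 - 20*t^3 + 15*t^2 - 6*t + 1)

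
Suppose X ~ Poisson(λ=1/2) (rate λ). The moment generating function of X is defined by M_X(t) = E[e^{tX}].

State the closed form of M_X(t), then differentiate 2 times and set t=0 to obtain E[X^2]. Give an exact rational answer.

E[X^2] = D^2[M](0) = 3/4

M_X(t) = e^(e^(t)/2 - 1/2)
D^2[M](t) = (e^(2*t)*e^(e^(t)/2) + 2*e^(t)*e^(e^(t)/2))*e^(-1/2)/4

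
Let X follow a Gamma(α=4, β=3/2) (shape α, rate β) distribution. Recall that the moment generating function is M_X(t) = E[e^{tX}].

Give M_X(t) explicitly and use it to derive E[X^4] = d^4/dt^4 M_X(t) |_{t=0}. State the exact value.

E[X^4] = d^4M/dt^4 |_{t=0} = 4480/27

M_X(t) = 81/(16*(3/2 - t)^4)
dM/dt = -648/(32*t^5 - 240*t^4 + 720*t^3 - 1080*t^2 + 810*t - 243)
d^2M/dt^2 = 6480/(64*t^6 - 576*t^5 + 2160*t^4 - 4320*t^3 + 4860*t^2 - 2916*t + 729)
d^3M/dt^3 = -77760/(128*t^7 - 1344*t^6 + 6048*t^5 - 15120*t^4 + 22680*t^3 - 20412*t^2 + 10206*t - 2187)
d^4M/dt^4 = 1088640/(256*t^8 - 3072*t^7 + 16128*t^6 - 48384*t^5 + 90720*t^4 - 108864*t^3 + 81648*t^2 - 34992*t + 6561)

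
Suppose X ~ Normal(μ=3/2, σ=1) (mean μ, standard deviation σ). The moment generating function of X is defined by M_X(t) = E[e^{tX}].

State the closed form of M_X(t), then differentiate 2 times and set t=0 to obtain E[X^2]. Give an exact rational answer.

M_X(t) = e^(t^2/2 + 3*t/2)
M^(2)(t) = t^2*e^(3*t/2)*e^(t^2/2) + 3*t*e^(3*t/2)*e^(t^2/2) + 13*e^(3*t/2)*e^(t^2/2)/4

E[X^2] = M^(2)(0) = 13/4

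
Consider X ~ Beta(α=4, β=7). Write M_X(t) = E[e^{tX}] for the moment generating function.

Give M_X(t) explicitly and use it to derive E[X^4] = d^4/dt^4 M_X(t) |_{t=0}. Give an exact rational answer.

E[X^4] = D^4[M](0) = 5/143

M_X(t) = ₁F₁(4; 11; t)
D^4[M](t) = 5*₁F₁(8; 15; t)/143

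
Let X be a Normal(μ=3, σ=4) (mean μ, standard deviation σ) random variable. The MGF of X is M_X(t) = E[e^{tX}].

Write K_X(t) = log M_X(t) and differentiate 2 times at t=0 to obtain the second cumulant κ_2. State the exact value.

κ_2 = d^2K/dt^2 |_{t=0} = 16

M_X(t) = e^(8*t^2 + 3*t)
K_X(t) = log M_X(t) = 8*t^2 + 3*t
dK/dt = 16*t + 3
d^2K/dt^2 = 16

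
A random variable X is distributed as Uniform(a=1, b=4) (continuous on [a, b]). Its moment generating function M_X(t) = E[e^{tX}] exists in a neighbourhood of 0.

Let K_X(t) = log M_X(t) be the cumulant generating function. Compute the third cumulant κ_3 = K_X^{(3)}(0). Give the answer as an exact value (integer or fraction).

κ_3 = d^3K/dt^3 |_{t=0} = 0

M_X(t) = (e^(4*t) - e^(t))/(3*t)
K_X(t) = log M_X(t) = -log(t) + log(e^(4*t) - e^(t)) - log(3)
dK/dt = (4*t*e^(3*t) - t - e^(3*t) + 1)/(t*e^(3*t) - t)
d^2K/dt^2 = (-9*t^2*e^(3*t) + e^(6*t) - 2*e^(3*t) + 1)/(t^2*e^(6*t) - 2*t^2*e^(3*t) + t^2)
d^3K/dt^3 = (27*t^3*e^(6*t) + 27*t^3*e^(3*t) - 2*e^(9*t) + 6*e^(6*t) - 6*e^(3*t) + 2)/(t^3*e^(9*t) - 3*t^3*e^(6*t) + 3*t^3*e^(3*t) - t^3)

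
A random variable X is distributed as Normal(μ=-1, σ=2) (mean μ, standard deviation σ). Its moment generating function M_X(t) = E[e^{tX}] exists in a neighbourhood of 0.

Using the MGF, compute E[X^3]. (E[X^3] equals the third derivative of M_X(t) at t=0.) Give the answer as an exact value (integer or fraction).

M_X(t) = e^(2*t^2 - t)
M′(t) = 4*t*e^(-t)*e^(2*t^2) - e^(-t)*e^(2*t^2)
M′′(t) = (16*t^2*e^(2*t^2) - 8*t*e^(2*t^2) + 5*e^(2*t^2))*e^(-t)
M′′′(t) = (64*t^3*e^(2*t^2) - 48*t^2*e^(2*t^2) + 60*t*e^(2*t^2) - 13*e^(2*t^2))*e^(-t)

E[X^3] = M′′′(0) = -13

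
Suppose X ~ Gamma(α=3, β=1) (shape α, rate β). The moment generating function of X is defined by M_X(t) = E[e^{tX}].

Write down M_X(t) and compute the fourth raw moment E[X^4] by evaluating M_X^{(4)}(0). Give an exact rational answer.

E[X^4] = M′′′′(0) = 360

M_X(t) = (1 - t)^(-3)
M′(t) = 3/(t^4 - 4*t^3 + 6*t^2 - 4*t + 1)
M′′(t) = -12/(t^5 - 5*t^4 + 10*t^3 - 10*t^2 + 5*t - 1)
M′′′(t) = 60/(t^6 - 6*t^5 + 15*t^4 - 20*t^3 + 15*t^2 - 6*t + 1)
M′′′′(t) = -360/(t^7 - 7*t^6 + 21*t^5 - 35*t^4 + 35*t^3 - 21*t^2 + 7*t - 1)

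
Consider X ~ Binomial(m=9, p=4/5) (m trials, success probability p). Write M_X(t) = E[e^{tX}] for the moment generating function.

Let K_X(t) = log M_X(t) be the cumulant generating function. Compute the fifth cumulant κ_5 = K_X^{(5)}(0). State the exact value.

κ_5 = d^5K/dt^5 |_{t=0} = 2484/3125

M_X(t) = (4*e^(t)/5 + 1/5)^9
K_X(t) = log M_X(t) = 9*log(4*e^(t)/5 + 1/5)
dK/dt = 36*e^(t)/(4*e^(t) + 1)
d^2K/dt^2 = 36*e^(t)/(16*e^(2*t) + 8*e^(t) + 1)
d^3K/dt^3 = (-144*e^(2*t) + 36*e^(t))/(64*e^(3*t) + 48*e^(2*t) + 12*e^(t) + 1)
d^4K/dt^4 = (576*e^(3*t) - 576*e^(2*t) + 36*e^(t))/(256*e^(4*t) + 256*e^(3*t) + 96*e^(2*t) + 16*e^(t) + 1)
d^5K/dt^5 = (-2304*e^(4*t) + 6336*e^(3*t) - 1584*e^(2*t) + 36*e^(t))/(1024*e^(5*t) + 1280*e^(4*t) + 640*e^(3*t) + 160*e^(2*t) + 20*e^(t) + 1)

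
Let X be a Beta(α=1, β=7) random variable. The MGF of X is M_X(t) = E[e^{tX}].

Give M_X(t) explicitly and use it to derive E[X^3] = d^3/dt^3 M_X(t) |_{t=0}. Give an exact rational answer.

E[X^3] = M′′′(0) = 1/120

M_X(t) = ₁F₁(1; 8; t)
M′(t) = ₁F₁(2; 9; t)/8
M′′(t) = ₁F₁(3; 10; t)/36
M′′′(t) = ₁F₁(4; 11; t)/120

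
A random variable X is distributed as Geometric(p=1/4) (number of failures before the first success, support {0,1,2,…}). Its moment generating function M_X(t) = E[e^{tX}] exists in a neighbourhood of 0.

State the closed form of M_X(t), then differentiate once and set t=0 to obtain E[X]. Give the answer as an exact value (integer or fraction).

M_X(t) = 1/(4*(1 - 3*e^(t)/4))
M^(1)(t) = 3*e^(t)/(9*e^(2*t) - 24*e^(t) + 16)

E[X] = M^(1)(0) = 3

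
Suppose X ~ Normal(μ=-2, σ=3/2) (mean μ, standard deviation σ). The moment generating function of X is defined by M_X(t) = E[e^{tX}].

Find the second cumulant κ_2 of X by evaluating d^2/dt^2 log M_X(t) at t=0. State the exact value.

κ_2 = K^(2)(0) = 9/4

M_X(t) = e^(9*t^2/8 - 2*t)
K_X(t) = log M_X(t) = 9*t^2/8 - 2*t
K^(2)(t) = 9/4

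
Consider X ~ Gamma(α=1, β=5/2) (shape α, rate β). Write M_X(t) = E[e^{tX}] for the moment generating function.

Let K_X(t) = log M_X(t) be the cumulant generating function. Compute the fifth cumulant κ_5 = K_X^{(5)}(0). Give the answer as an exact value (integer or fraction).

M_X(t) = 5/(2*(5/2 - t))
K_X(t) = log M_X(t) = -log(5/2 - t) - log(2) + log(5)
dK/dt = -2/(2*t - 5)
d^2K/dt^2 = 4/(4*t^2 - 20*t + 25)
d^3K/dt^3 = -16/(8*t^3 - 60*t^2 + 150*t - 125)
d^4K/dt^4 = 96/(16*t^4 - 160*t^3 + 600*t^2 - 1000*t + 625)
d^5K/dt^5 = -768/(32*t^5 - 400*t^4 + 2000*t^3 - 5000*t^2 + 6250*t - 3125)

κ_5 = d^5K/dt^5 |_{t=0} = 768/3125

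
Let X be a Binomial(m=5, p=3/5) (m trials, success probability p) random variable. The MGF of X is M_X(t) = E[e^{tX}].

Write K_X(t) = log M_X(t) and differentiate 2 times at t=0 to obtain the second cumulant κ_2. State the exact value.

M_X(t) = (3*e^(t)/5 + 2/5)^5
K_X(t) = log M_X(t) = 5*log(3*e^(t)/5 + 2/5)
K′(t) = 15*e^(t)/(3*e^(t) + 2)
K′′(t) = 30*e^(t)/(9*e^(2*t) + 12*e^(t) + 4)

κ_2 = K′′(0) = 6/5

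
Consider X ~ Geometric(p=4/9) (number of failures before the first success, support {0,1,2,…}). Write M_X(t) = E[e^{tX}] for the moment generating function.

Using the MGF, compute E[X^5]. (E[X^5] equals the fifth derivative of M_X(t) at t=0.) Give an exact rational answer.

E[X^5] = M′′′′′(0) = 165535/128

M_X(t) = 4/(9*(1 - 5*e^(t)/9))
M′(t) = 20*e^(t)/(25*e^(2*t) - 90*e^(t) + 81)
M′′(t) = (-100*e^(2*t) - 180*e^(t))/(125*e^(3*t) - 675*e^(2*t) + 1215*e^(t) - 729)
M′′′(t) = (500*e^(3*t) + 3600*e^(2*t) + 1620*e^(t))/(625*e^(4*t) - 4500*e^(3*t) + 12150*e^(2*t) - 14580*e^(t) + 6561)
M′′′′(t) = (-2500*e^(4*t) - 49500*e^(3*t) - 89100*e^(2*t) - 14580*e^(t))/(3125*e^(5*t) - 28125*e^(4*t) + 101250*e^(3*t) - 182250*e^(2*t) + 164025*e^(t) - 59049)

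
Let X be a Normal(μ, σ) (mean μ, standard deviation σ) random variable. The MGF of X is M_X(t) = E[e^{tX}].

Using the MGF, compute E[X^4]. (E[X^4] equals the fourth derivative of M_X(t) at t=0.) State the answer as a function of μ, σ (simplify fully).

E[X^4] = M′′′′(0) = μ^4 + 6*μ^2*σ^2 + 3*σ^4

M_X(t) = e^(μ*t + σ^2*t^2/2)
M′(t) = μ*e^(μ*t)*e^(σ^2*t^2/2) + σ^2*t*e^(μ*t)*e^(σ^2*t^2/2)
M′′(t) = μ^2*e^(μ*t)*e^(σ^2*t^2/2) + 2*μ*σ^2*t*e^(μ*t)*e^(σ^2*t^2/2) + σ^4*t^2*e^(μ*t)*e^(σ^2*t^2/2) + σ^2*e^(μ*t)*e^(σ^2*t^2/2)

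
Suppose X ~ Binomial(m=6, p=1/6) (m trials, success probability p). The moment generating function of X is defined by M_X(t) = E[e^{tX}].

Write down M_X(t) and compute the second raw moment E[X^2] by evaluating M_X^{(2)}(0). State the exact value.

E[X^2] = M′′(0) = 11/6

M_X(t) = (e^(t)/6 + 5/6)^6
M′(t) = e^(6*t)/7776 + 25*e^(5*t)/7776 + 125*e^(4*t)/3888 + 625*e^(3*t)/3888 + 3125*e^(2*t)/7776 + 3125*e^(t)/7776
M′′(t) = e^(6*t)/1296 + 125*e^(5*t)/7776 + 125*e^(4*t)/972 + 625*e^(3*t)/1296 + 3125*e^(2*t)/3888 + 3125*e^(t)/7776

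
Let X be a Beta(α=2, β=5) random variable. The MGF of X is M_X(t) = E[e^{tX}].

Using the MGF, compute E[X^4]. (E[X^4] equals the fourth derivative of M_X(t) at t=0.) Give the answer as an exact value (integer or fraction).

M_X(t) = ₁F₁(2; 7; t)
dM/dt = 2*₁F₁(3; 8; t)/7
d^2M/dt^2 = 3*₁F₁(4; 9; t)/28
d^3M/dt^3 = ₁F₁(5; 10; t)/21
d^4M/dt^4 = ₁F₁(6; 11; t)/42

E[X^4] = d^4M/dt^4 |_{t=0} = 1/42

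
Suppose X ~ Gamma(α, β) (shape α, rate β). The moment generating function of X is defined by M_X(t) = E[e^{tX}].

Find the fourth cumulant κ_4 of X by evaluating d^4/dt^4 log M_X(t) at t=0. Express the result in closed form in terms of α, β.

M_X(t) = (β/(β - t))^α
K_X(t) = log M_X(t) = α*(log(β) - log(β - t))
K′(t) = -α/(-β + t)
K′′(t) = α/(β^2 - 2*β*t + t^2)
K′′′(t) = -2*α/(-β^3 + 3*β^2*t - 3*β*t^2 + t^3)
K′′′′(t) = 6*α/(β^4 - 4*β^3*t + 6*β^2*t^2 - 4*β*t^3 + t^4)

κ_4 = K′′′′(0) = 6*α/β^4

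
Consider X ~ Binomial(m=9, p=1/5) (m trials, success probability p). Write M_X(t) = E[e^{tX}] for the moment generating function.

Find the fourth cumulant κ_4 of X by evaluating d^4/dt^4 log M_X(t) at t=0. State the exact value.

κ_4 = d^4K/dt^4 |_{t=0} = 36/625

M_X(t) = (e^(t)/5 + 4/5)^9
K_X(t) = log M_X(t) = 9*log(e^(t)/5 + 4/5)
dK/dt = 9*e^(t)/(e^(t) + 4)
d^2K/dt^2 = 36*e^(t)/(e^(2*t) + 8*e^(t) + 16)
d^3K/dt^3 = (-36*e^(2*t) + 144*e^(t))/(e^(3*t) + 12*e^(2*t) + 48*e^(t) + 64)
d^4K/dt^4 = (36*e^(3*t) - 576*e^(2*t) + 576*e^(t))/(e^(4*t) + 16*e^(3*t) + 96*e^(2*t) + 256*e^(t) + 256)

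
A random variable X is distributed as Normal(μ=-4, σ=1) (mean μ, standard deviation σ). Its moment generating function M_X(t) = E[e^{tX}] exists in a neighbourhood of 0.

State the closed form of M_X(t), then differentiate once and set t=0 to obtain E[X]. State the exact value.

M_X(t) = e^(t^2/2 - 4*t)
D[M](t) = t*e^(-4*t)*e^(t^2/2) - 4*e^(-4*t)*e^(t^2/2)

E[X] = D[M](0) = -4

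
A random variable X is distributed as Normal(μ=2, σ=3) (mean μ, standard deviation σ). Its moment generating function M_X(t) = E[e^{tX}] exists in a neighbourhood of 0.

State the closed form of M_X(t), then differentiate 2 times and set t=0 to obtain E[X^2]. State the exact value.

E[X^2] = d^2M/dt^2 |_{t=0} = 13

M_X(t) = e^(9*t^2/2 + 2*t)
dM/dt = 9*t*e^(2*t)*e^(9*t^2/2) + 2*e^(2*t)*e^(9*t^2/2)
d^2M/dt^2 = 81*t^2*e^(2*t)*e^(9*t^2/2) + 36*t*e^(2*t)*e^(9*t^2/2) + 13*e^(2*t)*e^(9*t^2/2)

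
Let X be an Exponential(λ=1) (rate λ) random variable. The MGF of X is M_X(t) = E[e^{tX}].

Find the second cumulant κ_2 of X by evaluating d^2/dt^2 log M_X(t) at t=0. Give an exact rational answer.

M_X(t) = 1/(1 - t)
K_X(t) = log M_X(t) = -log(1 - t)
D^2[K](t) = 1/(t^2 - 2*t + 1)

κ_2 = D^2[K](0) = 1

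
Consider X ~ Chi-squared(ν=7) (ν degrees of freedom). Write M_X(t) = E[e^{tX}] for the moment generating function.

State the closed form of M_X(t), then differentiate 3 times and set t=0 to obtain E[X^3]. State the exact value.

E[X^3] = M′′′(0) = 693

M_X(t) = (1 - 2*t)^(-7/2)
M′(t) = 7/(16*t^4*√(1 - 2*t) - 32*t^3*√(1 - 2*t) + 24*t^2*√(1 - 2*t) - 8*t*√(1 - 2*t) + √(1 - 2*t))
M′′(t) = -63/(32*t^5*√(1 - 2*t) - 80*t^4*√(1 - 2*t) + 80*t^3*√(1 - 2*t) - 40*t^2*√(1 - 2*t) + 10*t*√(1 - 2*t) - √(1 - 2*t))
M′′′(t) = 693/(64*t^6*√(1 - 2*t) - 192*t^5*√(1 - 2*t) + 240*t^4*√(1 - 2*t) - 160*t^3*√(1 - 2*t) + 60*t^2*√(1 - 2*t) - 12*t*√(1 - 2*t) + √(1 - 2*t))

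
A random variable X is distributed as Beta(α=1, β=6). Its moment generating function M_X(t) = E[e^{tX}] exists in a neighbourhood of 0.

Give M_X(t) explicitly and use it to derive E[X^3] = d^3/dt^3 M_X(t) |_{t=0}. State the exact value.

M_X(t) = ₁F₁(1; 7; t)
D^3[M](t) = ₁F₁(4; 10; t)/84

E[X^3] = D^3[M](0) = 1/84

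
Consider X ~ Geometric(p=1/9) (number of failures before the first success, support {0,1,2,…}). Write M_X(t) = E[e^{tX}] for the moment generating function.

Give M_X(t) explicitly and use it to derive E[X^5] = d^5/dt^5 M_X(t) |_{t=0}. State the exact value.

M_X(t) = 1/(9*(1 - 8*e^(t)/9))
dM/dt = 8*e^(t)/(64*e^(2*t) - 144*e^(t) + 81)
d^2M/dt^2 = (-64*e^(2*t) - 72*e^(t))/(512*e^(3*t) - 1728*e^(2*t) + 1944*e^(t) - 729)
d^3M/dt^3 = (512*e^(3*t) + 2304*e^(2*t) + 648*e^(t))/(4096*e^(4*t) - 18432*e^(3*t) + 31104*e^(2*t) - 23328*e^(t) + 6561)
d^4M/dt^4 = (-4096*e^(4*t) - 50688*e^(3*t) - 57024*e^(2*t) - 5832*e^(t))/(32768*e^(5*t) - 184320*e^(4*t) + 414720*e^(3*t) - 466560*e^(2*t) + 262440*e^(t) - 59049)

E[X^5] = d^5M/dt^5 |_{t=0} = 4993928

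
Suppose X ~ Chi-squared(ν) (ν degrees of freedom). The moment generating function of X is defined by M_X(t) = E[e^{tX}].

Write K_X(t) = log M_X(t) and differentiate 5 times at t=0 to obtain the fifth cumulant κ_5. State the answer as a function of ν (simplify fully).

M_X(t) = (1 - 2*t)^(-ν/2)
K_X(t) = log M_X(t) = -ν*log(1 - 2*t)/2
K′(t) = -ν/(2*t - 1)
K′′(t) = 2*ν/(4*t^2 - 4*t + 1)
K′′′(t) = -8*ν/(8*t^3 - 12*t^2 + 6*t - 1)
K′′′′(t) = 48*ν/(16*t^4 - 32*t^3 + 24*t^2 - 8*t + 1)
K′′′′′(t) = -384*ν/(32*t^5 - 80*t^4 + 80*t^3 - 40*t^2 + 10*t - 1)

κ_5 = K′′′′′(0) = 384*ν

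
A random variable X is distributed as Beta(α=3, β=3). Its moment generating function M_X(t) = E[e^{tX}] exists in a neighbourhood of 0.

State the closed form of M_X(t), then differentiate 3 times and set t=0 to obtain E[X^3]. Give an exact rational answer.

E[X^3] = D^3[M](0) = 5/28

M_X(t) = ₁F₁(3; 6; t)
D^3[M](t) = 5*₁F₁(6; 9; t)/28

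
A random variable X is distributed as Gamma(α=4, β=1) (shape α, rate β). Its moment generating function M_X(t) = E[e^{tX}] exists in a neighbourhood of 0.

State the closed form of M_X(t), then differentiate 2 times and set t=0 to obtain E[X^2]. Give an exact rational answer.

E[X^2] = D^2[M](0) = 20

M_X(t) = (1 - t)^(-4)
D^2[M](t) = 20/(t^6 - 6*t^5 + 15*t^4 - 20*t^3 + 15*t^2 - 6*t + 1)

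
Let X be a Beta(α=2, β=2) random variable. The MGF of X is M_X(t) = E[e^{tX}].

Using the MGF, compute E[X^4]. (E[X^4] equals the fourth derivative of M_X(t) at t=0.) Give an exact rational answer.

M_X(t) = ₁F₁(2; 4; t)
D^4[M](t) = ₁F₁(6; 8; t)/7

E[X^4] = D^4[M](0) = 1/7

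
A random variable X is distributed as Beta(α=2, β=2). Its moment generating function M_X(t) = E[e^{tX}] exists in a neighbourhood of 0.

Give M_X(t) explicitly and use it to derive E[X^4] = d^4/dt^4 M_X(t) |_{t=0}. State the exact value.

M_X(t) = ₁F₁(2; 4; t)
M^(4)(t) = ₁F₁(6; 8; t)/7

E[X^4] = M^(4)(0) = 1/7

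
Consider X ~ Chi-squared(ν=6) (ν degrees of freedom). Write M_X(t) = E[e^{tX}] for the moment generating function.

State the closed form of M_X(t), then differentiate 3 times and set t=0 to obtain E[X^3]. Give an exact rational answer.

E[X^3] = M^(3)(0) = 480

M_X(t) = (1 - 2*t)^(-3)
M^(3)(t) = 480/(64*t^6 - 192*t^5 + 240*t^4 - 160*t^3 + 60*t^2 - 12*t + 1)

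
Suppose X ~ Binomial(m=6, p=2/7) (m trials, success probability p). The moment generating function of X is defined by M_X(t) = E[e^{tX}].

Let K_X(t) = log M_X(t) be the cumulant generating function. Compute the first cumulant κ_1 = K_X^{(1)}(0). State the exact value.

κ_1 = K^(1)(0) = 12/7

M_X(t) = (2*e^(t)/7 + 5/7)^6
K_X(t) = log M_X(t) = 6*log(2*e^(t)/7 + 5/7)
K^(1)(t) = 12*e^(t)/(2*e^(t) + 5)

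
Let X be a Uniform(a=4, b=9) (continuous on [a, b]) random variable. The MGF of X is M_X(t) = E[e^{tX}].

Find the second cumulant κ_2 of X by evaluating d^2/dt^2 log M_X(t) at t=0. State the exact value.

M_X(t) = (e^(9*t) - e^(4*t))/(5*t)
K_X(t) = log M_X(t) = -log(t) + log(e^(9*t) - e^(4*t)) - log(5)
D^2[K](t) = (-25*t^2*e^(5*t) + e^(10*t) - 2*e^(5*t) + 1)/(t^2*e^(10*t) - 2*t^2*e^(5*t) + t^2)

κ_2 = D^2[K](0) = 25/12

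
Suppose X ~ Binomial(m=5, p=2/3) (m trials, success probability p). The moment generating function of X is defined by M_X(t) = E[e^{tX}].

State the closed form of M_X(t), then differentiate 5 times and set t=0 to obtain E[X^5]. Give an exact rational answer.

E[X^5] = d^5M/dt^5 |_{t=0} = 67550/81

M_X(t) = (2*e^(t)/3 + 1/3)^5
dM/dt = 160*e^(5*t)/243 + 320*e^(4*t)/243 + 80*e^(3*t)/81 + 80*e^(2*t)/243 + 10*e^(t)/243
d^2M/dt^2 = 800*e^(5*t)/243 + 1280*e^(4*t)/243 + 80*e^(3*t)/27 + 160*e^(2*t)/243 + 10*e^(t)/243
d^3M/dt^3 = 4000*e^(5*t)/243 + 5120*e^(4*t)/243 + 80*e^(3*t)/9 + 320*e^(2*t)/243 + 10*e^(t)/243
d^4M/dt^4 = 20000*e^(5*t)/243 + 20480*e^(4*t)/243 + 80*e^(3*t)/3 + 640*e^(2*t)/243 + 10*e^(t)/243
d^5M/dt^5 = 100000*e^(5*t)/243 + 81920*e^(4*t)/243 + 80*e^(3*t) + 1280*e^(2*t)/243 + 10*e^(t)/243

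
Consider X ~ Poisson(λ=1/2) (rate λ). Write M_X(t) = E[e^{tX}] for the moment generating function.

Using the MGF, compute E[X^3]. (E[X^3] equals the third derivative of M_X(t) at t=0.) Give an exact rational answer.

E[X^3] = D^3[M](0) = 11/8

M_X(t) = e^(e^(t)/2 - 1/2)
D^3[M](t) = (e^(3*t)*e^(e^(t)/2) + 6*e^(2*t)*e^(e^(t)/2) + 4*e^(t)*e^(e^(t)/2))*e^(-1/2)/8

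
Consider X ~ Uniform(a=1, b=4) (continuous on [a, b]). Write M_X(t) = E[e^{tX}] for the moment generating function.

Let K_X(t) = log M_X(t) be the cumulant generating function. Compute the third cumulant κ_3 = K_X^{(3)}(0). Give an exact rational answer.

κ_3 = K^(3)(0) = 0

M_X(t) = (e^(4*t) - e^(t))/(3*t)
K_X(t) = log M_X(t) = -log(t) + log(e^(4*t) - e^(t)) - log(3)
K^(3)(t) = (27*t^3*e^(6*t) + 27*t^3*e^(3*t) - 2*e^(9*t) + 6*e^(6*t) - 6*e^(3*t) + 2)/(t^3*e^(9*t) - 3*t^3*e^(6*t) + 3*t^3*e^(3*t) - t^3)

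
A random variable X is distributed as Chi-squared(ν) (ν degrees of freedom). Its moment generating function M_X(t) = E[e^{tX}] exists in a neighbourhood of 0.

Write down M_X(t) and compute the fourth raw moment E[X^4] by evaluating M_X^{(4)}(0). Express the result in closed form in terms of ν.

M_X(t) = (1 - 2*t)^(-ν/2)
M′(t) = -ν/(2*t*(1 - 2*t)^(ν/2) - (1 - 2*t)^(ν/2))
M′′(t) = (ν^2 + 2*ν)/(4*t^2*(1 - 2*t)^(ν/2) - 4*t*(1 - 2*t)^(ν/2) + (1 - 2*t)^(ν/2))
M′′′(t) = (-ν^3 - 6*ν^2 - 8*ν)/(8*t^3*(1 - 2*t)^(ν/2) - 12*t^2*(1 - 2*t)^(ν/2) + 6*t*(1 - 2*t)^(ν/2) - (1 - 2*t)^(ν/2))
M′′′′(t) = (ν^4 + 12*ν^3 + 44*ν^2 + 48*ν)/(16*t^4*(1 - 2*t)^(ν/2) - 32*t^3*(1 - 2*t)^(ν/2) + 24*t^2*(1 - 2*t)^(ν/2) - 8*t*(1 - 2*t)^(ν/2) + (1 - 2*t)^(ν/2))

E[X^4] = M′′′′(0) = ν*(ν^3 + 12*ν^2 + 44*ν + 48)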